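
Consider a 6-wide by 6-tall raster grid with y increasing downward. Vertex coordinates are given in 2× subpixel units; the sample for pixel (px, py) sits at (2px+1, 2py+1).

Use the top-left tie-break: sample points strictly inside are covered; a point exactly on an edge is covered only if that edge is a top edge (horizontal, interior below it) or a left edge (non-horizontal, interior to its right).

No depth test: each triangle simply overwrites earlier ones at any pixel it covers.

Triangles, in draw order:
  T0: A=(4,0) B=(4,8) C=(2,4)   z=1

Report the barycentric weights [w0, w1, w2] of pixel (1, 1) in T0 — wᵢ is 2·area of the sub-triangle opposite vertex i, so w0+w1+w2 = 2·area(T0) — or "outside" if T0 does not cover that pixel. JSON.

T0:
  2·area = 16
  edge (4, 0)→(4, 8): d=(0,8) right/bottom  bias=-1
  edge (4, 8)→(2, 4): d=(-2,-4) top-left  bias=+0
  edge (2, 4)→(4, 0): d=(2,-4) top-left  bias=+0
    (1,1)@(3, 3): e=[8,6,2] → X
    (2,1)@(5, 3): e=[-8,14,10] → .
    (1,2)@(3, 5): e=[8,2,6] → X
    (2,2)@(5, 5): e=[-8,10,14] → .
    (1,3)@(3, 7): e=[8,-2,10] → .
  covered (2 px):
    . . . . . .
    . X . . . .
    . X . . . .
    . . . . . .
    . . . . . .
    . . . . . .

Final: [6,2,8]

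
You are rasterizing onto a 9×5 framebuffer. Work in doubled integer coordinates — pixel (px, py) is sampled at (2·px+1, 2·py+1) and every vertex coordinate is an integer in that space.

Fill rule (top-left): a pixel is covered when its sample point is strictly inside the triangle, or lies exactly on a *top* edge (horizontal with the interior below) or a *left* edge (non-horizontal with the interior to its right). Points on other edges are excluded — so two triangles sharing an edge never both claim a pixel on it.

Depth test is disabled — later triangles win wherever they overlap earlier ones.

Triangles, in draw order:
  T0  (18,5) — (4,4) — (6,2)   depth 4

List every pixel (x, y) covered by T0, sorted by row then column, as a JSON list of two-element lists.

T0:
  2·area = 30
  edge (18, 5)→(4, 4): d=(-14,-1) top-left  bias=+0
  edge (4, 4)→(6, 2): d=(2,-2) top-left  bias=+0
  edge (6, 2)→(18, 5): d=(12,3) right/bottom  bias=-1
    (3,0)@(7, 1): e=[45,0,-15] → ·  [on edge]
    (2,1)@(5, 3): e=[15,0,15] → #  [on edge]
    (3,1)@(7, 3): e=[17,4,9] → #
    (4,1)@(9, 3): e=[19,8,3] → #
    (5,1)@(11, 3): e=[21,12,-3] → ·
    (1,2)@(3, 5): e=[-15,0,45] → ·  [on edge]
    (2,2)@(5, 5): e=[-13,4,39] → ·
    (3,2)@(7, 5): e=[-11,8,33] → ·
    (4,2)@(9, 5): e=[-9,12,27] → ·
    (0,3)@(1, 7): e=[-45,0,75] → ·  [on edge]
  covered (3 px):
    · · · · · · · · ·
    · · # # # · · · ·
    · · · · · · · · ·
    · · · · · · · · ·
    · · · · · · · · ·

Answer: [[2,1],[3,1],[4,1]]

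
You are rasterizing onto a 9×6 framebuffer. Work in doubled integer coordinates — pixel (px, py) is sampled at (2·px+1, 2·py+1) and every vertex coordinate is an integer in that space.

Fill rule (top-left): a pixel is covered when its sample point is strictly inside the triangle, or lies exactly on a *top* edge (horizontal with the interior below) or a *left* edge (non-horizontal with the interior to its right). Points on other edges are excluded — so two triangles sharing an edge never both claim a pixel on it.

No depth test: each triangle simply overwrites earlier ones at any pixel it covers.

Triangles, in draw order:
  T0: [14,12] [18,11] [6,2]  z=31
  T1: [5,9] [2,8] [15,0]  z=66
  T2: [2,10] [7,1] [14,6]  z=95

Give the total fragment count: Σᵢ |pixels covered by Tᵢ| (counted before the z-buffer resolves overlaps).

T0:
  2·area = 48  (B↔C swapped to make it positive)
  edge (14, 12)→(6, 2): d=(-8,-10) top-left  bias=+0
  edge (6, 2)→(18, 11): d=(12,9) right/bottom  bias=-1
  edge (18, 11)→(14, 12): d=(-4,1) right/bottom  bias=-1
    (3,1)@(7, 3): e=[2,3,43] → █
    (4,1)@(9, 3): e=[22,-15,41] → ·
    (3,2)@(7, 5): e=[-14,27,35] → ·
    (4,2)@(9, 5): e=[6,9,33] → █
    (5,2)@(11, 5): e=[26,-9,31] → ·
    (4,3)@(9, 7): e=[-10,33,25] → ·
    (5,3)@(11, 7): e=[10,15,23] → █
    (6,3)@(13, 7): e=[30,-3,21] → ·
    (5,4)@(11, 9): e=[-6,39,15] → ·
    (6,4)@(13, 9): e=[14,21,13] → █
    (7,4)@(15, 9): e=[34,3,11] → █
    (8,4)@(17, 9): e=[54,-15,9] → ·
  covered (7 px):
    · · · · · · · · ·
    · · · █ · · · · ·
    · · · · █ · · · ·
    · · · · · █ · · ·
    · · · · · · █ █ ·
    · · · · · · · █ █
T1:
  2·area = 37
  edge (5, 9)→(2, 8): d=(-3,-1) top-left  bias=+0
  edge (2, 8)→(15, 0): d=(13,-8) top-left  bias=+0
  edge (15, 0)→(5, 9): d=(-10,9) right/bottom  bias=-1
    (5,1)@(11, 3): e=[24,7,6] → █
    (6,1)@(13, 3): e=[26,23,-12] → ·
    (3,2)@(7, 5): e=[14,1,22] → █
    (4,2)@(9, 5): e=[16,17,4] → █
    (5,2)@(11, 5): e=[18,33,-14] → ·
    (2,3)@(5, 7): e=[6,11,20] → █
    (4,3)@(9, 7): e=[10,43,-16] → ·
    (2,4)@(5, 9): e=[0,37,0] → ·  [on edge]
    (3,4)@(7, 9): e=[2,53,-18] → ·
    (5,5)@(11, 11): e=[0,111,-74] → ·  [on edge]
  covered (5 px):
    · · · · · · · · ·
    · · · · · █ · · ·
    · · · █ █ · · · ·
    · · █ █ · · · · ·
    · · · · · · · · ·
    · · · · · · · · ·
T2:
  2·area = 88
  edge (2, 10)→(7, 1): d=(5,-9) top-left  bias=+0
  edge (7, 1)→(14, 6): d=(7,5) right/bottom  bias=-1
  edge (14, 6)→(2, 10): d=(-12,4) right/bottom  bias=-1
    (3,0)@(7, 1): e=[0,0,88] → ·  [on edge]
    (3,1)@(7, 3): e=[10,14,64] → █
    (4,1)@(9, 3): e=[28,4,56] → █
    (5,1)@(11, 3): e=[46,-6,48] → ·
    (2,2)@(5, 5): e=[2,38,48] → █
    (5,2)@(11, 5): e=[56,8,24] → █
    (6,2)@(13, 5): e=[74,-2,16] → ·
    (8,2)@(17, 5): e=[110,-22,0] → ·  [on edge]
    (2,3)@(5, 7): e=[12,52,24] → █
    (5,3)@(11, 7): e=[66,22,0] → ·  [on edge]
    (1,4)@(3, 9): e=[4,76,8] → █
    (2,4)@(5, 9): e=[22,66,0] → ·  [on edge]
  covered (10 px):
    · · · · · · · · ·
    · · · █ █ · · · ·
    · · █ █ █ █ · · ·
    · · █ █ █ · · · ·
    · █ · · · · · · ·
    · · · · · · · · ·

Answer: 22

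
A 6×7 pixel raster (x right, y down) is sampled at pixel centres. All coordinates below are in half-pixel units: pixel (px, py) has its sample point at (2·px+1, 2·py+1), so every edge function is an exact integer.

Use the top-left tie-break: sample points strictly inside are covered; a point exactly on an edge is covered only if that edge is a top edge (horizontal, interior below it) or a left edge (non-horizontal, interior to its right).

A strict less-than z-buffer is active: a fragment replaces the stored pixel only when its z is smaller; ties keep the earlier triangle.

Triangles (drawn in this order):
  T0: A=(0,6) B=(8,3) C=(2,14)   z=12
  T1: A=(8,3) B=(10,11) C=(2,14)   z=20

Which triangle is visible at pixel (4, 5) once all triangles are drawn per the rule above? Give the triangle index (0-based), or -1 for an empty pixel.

T0:
  2·area = 70
  edge (0, 6)→(8, 3): d=(8,-3) top-left  bias=+0
  edge (8, 3)→(2, 14): d=(-6,11) right/bottom  bias=-1
  edge (2, 14)→(0, 6): d=(-2,-8) top-left  bias=+0
    (1,2)@(3, 5): e=[1,43,26] → █
    (2,2)@(5, 5): e=[7,21,42] → █
    (3,2)@(7, 5): e=[13,-1,58] → ·
    (0,3)@(1, 7): e=[11,53,6] → █
    (3,3)@(7, 7): e=[29,-13,54] → ·
    (0,4)@(1, 9): e=[27,41,2] → █
    (2,4)@(5, 9): e=[39,-3,34] → ·
    (0,5)@(1, 11): e=[43,29,-2] → ·
    (1,5)@(3, 11): e=[49,7,14] → █
    (2,5)@(5, 11): e=[55,-15,30] → ·
    (1,6)@(3, 13): e=[65,-5,10] → ·
  covered (8 px):
    · · · · · ·
    · · · · · ·
    · █ █ · · ·
    █ █ █ · · ·
    █ █ · · · ·
    · █ · · · ·
    · · · · · ·
T1:
  2·area = 70
  edge (8, 3)→(10, 11): d=(2,8) right/bottom  bias=-1
  edge (10, 11)→(2, 14): d=(-8,3) right/bottom  bias=-1
  edge (2, 14)→(8, 3): d=(6,-11) top-left  bias=+0
    (3,2)@(7, 5): e=[12,57,1] → █
    (4,2)@(9, 5): e=[-4,51,23] → ·
    (3,3)@(7, 7): e=[16,41,13] → █
    (4,3)@(9, 7): e=[0,35,35] → ·  [on edge]
    (2,4)@(5, 9): e=[36,31,3] → █
    (4,4)@(9, 9): e=[4,19,47] → █
    (5,4)@(11, 9): e=[-12,13,69] → ·
    (2,5)@(5, 11): e=[40,15,15] → █
    (5,5)@(11, 11): e=[-8,-3,81] → ·
    (1,6)@(3, 13): e=[60,5,5] → █
    (2,6)@(5, 13): e=[44,-1,27] → ·
    (3,6)@(7, 13): e=[28,-7,49] → ·
  covered (9 px):
    · · · · · ·
    · · · · · ·
    · · · █ · ·
    · · · █ · ·
    · · █ █ █ ·
    · · █ █ █ ·
    · █ · · · ·

Z-buffer (winner per pixel, '.' = empty):
  . . . . . .
  . . . . . .
  . 0 0 1 . .
  0 0 0 1 . .
  0 0 1 1 1 .
  . 0 1 1 1 .
  . 1 . . . .

Answer: 1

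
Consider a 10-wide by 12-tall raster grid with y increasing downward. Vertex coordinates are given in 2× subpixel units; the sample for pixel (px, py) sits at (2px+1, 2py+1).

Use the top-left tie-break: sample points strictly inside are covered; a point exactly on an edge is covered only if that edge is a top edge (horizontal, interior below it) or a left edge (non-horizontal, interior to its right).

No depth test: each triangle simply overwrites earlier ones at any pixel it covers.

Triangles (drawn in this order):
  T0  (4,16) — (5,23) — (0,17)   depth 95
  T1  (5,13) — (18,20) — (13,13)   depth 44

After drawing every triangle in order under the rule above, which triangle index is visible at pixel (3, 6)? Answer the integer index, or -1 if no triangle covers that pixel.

T0:
  2·area = 29
  edge (4, 16)→(5, 23): d=(1,7) right/bottom  bias=-1
  edge (5, 23)→(0, 17): d=(-5,-6) top-left  bias=+0
  edge (0, 17)→(4, 16): d=(4,-1) top-left  bias=+0
    (1,4)@(3, 9): e=[0,58,-29] → .  [on edge]
    (0,8)@(1, 17): e=[22,6,1] → X
    (1,8)@(3, 17): e=[8,18,3] → X
    (2,8)@(5, 17): e=[-6,30,5] → .
    (0,9)@(1, 19): e=[24,-4,9] → .
    (1,9)@(3, 19): e=[10,8,11] → X
    (2,9)@(5, 19): e=[-4,20,13] → .
    (1,10)@(3, 21): e=[12,-2,19] → .
    (2,11)@(5, 23): e=[0,0,29] → .  [on edge]
  covered (3 px):
    . . . . . . . . . .
    . . . . . . . . . .
    . . . . . . . . . .
    . . . . . . . . . .
    . . . . . . . . . .
    . . . . . . . . . .
    . . . . . . . . . .
    . . . . . . . . . .
    X X . . . . . . . .
    . X . . . . . . . .
    . . . . . . . . . .
    . . . . . . . . . .
T1:
  2·area = 56  (B↔C swapped to make it positive)
  edge (5, 13)→(13, 13): d=(8,0) top-left  bias=+0
  edge (13, 13)→(18, 20): d=(5,7) right/bottom  bias=-1
  edge (18, 20)→(5, 13): d=(-13,-7) top-left  bias=+0
    (0,6)@(1, 13): e=[0,84,-28] → .  [on edge]
    (1,6)@(3, 13): e=[0,70,-14] → .  [on edge]
    (2,6)@(5, 13): e=[0,56,0] → X  [on edge]
    (3,6)@(7, 13): e=[0,42,14] → X  [on edge]
    (4,6)@(9, 13): e=[0,28,28] → X  [on edge]
    (5,6)@(11, 13): e=[0,14,42] → X  [on edge]
    (6,6)@(13, 13): e=[0,0,56] → .  [on edge]
    (7,6)@(15, 13): e=[0,-14,70] → .  [on edge]
    (8,6)@(17, 13): e=[0,-28,84] → .  [on edge]
    (9,6)@(19, 13): e=[0,-42,98] → .  [on edge]
    (2,7)@(5, 15): e=[16,66,-26] → .
    (3,7)@(7, 15): e=[16,52,-12] → .
  covered (10 px):
    . . . . . . . . . .
    . . . . . . . . . .
    . . . . . . . . . .
    . . . . . . . . . .
    . . . . . . . . . .
    . . . . . . . . . .
    . . X X X X . . . .
    . . . . X X X . . .
    . . . . . . X X . .
    . . . . . . . . X .
    . . . . . . . . . .
    . . . . . . . . . .

Z-buffer (winner per pixel, '.' = empty):
  . . . . . . . . . .
  . . . . . . . . . .
  . . . . . . . . . .
  . . . . . . . . . .
  . . . . . . . . . .
  . . . . . . . . . .
  . . 1 1 1 1 . . . .
  . . . . 1 1 1 . . .
  0 0 . . . . 1 1 . .
  . 0 . . . . . . 1 .
  . . . . . . . . . .
  . . . . . . . . . .

Answer: 1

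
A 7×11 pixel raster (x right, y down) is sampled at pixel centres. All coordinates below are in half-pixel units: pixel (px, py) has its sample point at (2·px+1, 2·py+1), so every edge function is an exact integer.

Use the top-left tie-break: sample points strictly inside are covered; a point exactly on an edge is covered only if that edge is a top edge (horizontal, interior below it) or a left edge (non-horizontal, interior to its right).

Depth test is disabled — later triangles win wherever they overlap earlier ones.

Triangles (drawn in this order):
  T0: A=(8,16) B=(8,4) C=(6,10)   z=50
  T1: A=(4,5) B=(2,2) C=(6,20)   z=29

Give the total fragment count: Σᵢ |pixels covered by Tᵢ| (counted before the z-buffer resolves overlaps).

T0:
  2·area = 24  (B↔C swapped to make it positive)
  edge (8, 16)→(6, 10): d=(-2,-6) top-left  bias=+0
  edge (6, 10)→(8, 4): d=(2,-6) top-left  bias=+0
  edge (8, 4)→(8, 16): d=(0,12) right/bottom  bias=-1
    (1,0)@(3, 1): e=[0,-36,60] → ·  [on edge]
    (4,0)@(9, 1): e=[36,0,-12] → ·  [on edge]
    (2,3)@(5, 7): e=[0,-12,36] → ·  [on edge]
    (3,3)@(7, 7): e=[12,0,12] → █  [on edge]
    (4,3)@(9, 7): e=[24,12,-12] → ·
    (3,4)@(7, 9): e=[8,4,12] → █
    (4,4)@(9, 9): e=[20,16,-12] → ·
    (3,5)@(7, 11): e=[4,8,12] → █
    (4,5)@(9, 11): e=[16,20,-12] → ·
    (2,6)@(5, 13): e=[-12,0,36] → ·  [on edge]
    (3,6)@(7, 13): e=[0,12,12] → █  [on edge]
    (4,6)@(9, 13): e=[12,24,-12] → ·
    (1,9)@(3, 19): e=[-36,0,60] → ·  [on edge]
    (4,9)@(9, 19): e=[0,36,-12] → ·  [on edge]
  covered (4 px):
    · · · · · · ·
    · · · · · · ·
    · · · · · · ·
    · · · █ · · ·
    · · · █ · · ·
    · · · █ · · ·
    · · · █ · · ·
    · · · · · · ·
    · · · · · · ·
    · · · · · · ·
    · · · · · · ·
T1:
  2·area = 24  (B↔C swapped to make it positive)
  edge (4, 5)→(6, 20): d=(2,15) right/bottom  bias=-1
  edge (6, 20)→(2, 2): d=(-4,-18) top-left  bias=+0
  edge (2, 2)→(4, 5): d=(2,3) right/bottom  bias=-1
    (1,2)@(3, 5): e=[15,6,3] → █
    (2,2)@(5, 5): e=[-15,42,-3] → ·
    (1,3)@(3, 7): e=[19,-2,7] → ·
    (2,6)@(5, 13): e=[1,10,13] → █
    (3,6)@(7, 13): e=[-29,46,7] → ·
    (2,7)@(5, 15): e=[5,2,17] → █
    (3,7)@(7, 15): e=[-25,38,11] → ·
    (2,8)@(5, 17): e=[9,-6,21] → ·
  covered (3 px):
    · · · · · · ·
    · · · · · · ·
    · █ · · · · ·
    · · · · · · ·
    · · · · · · ·
    · · · · · · ·
    · · █ · · · ·
    · · █ · · · ·
    · · · · · · ·
    · · · · · · ·
    · · · · · · ·

Answer: 7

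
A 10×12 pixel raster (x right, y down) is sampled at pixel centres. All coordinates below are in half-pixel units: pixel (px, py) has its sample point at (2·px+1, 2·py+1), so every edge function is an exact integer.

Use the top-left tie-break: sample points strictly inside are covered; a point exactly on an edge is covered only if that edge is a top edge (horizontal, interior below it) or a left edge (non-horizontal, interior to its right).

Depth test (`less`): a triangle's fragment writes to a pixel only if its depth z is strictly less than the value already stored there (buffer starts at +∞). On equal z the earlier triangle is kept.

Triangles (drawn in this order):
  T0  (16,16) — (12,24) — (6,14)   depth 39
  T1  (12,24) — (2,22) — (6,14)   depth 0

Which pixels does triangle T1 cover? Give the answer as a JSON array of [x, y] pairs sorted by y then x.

T0:
  2·area = 88
  edge (16, 16)→(12, 24): d=(-4,8) right/bottom  bias=-1
  edge (12, 24)→(6, 14): d=(-6,-10) top-left  bias=+0
  edge (6, 14)→(16, 16): d=(10,2) right/bottom  bias=-1
    (1,4)@(3, 9): e=[132,0,-44] → ·  [on edge]
    (0,6)@(1, 13): e=[132,-44,0] → ·  [on edge]
    (3,7)@(7, 15): e=[76,4,8] → █
    (4,7)@(9, 15): e=[60,24,4] → █
    (5,7)@(11, 15): e=[44,44,0] → ·  [on edge]
    (3,8)@(7, 17): e=[68,-8,28] → ·
    (4,8)@(9, 17): e=[52,12,24] → █
    (5,8)@(11, 17): e=[36,32,20] → █
    (6,8)@(13, 17): e=[20,52,16] → █
    (7,8)@(15, 17): e=[4,72,12] → █
    (8,8)@(17, 17): e=[-12,92,8] → ·
    (4,9)@(9, 19): e=[44,0,44] → █  [on edge]
  covered (11 px):
    · · · · · · · · · ·
    · · · · · · · · · ·
    · · · · · · · · · ·
    · · · · · · · · · ·
    · · · · · · · · · ·
    · · · · · · · · · ·
    · · · · · · · · · ·
    · · · █ █ · · · · ·
    · · · · █ █ █ █ · ·
    · · · · █ █ █ · · ·
    · · · · · █ █ · · ·
    · · · · · · · · · ·
T1:
  2·area = 88
  edge (12, 24)→(2, 22): d=(-10,-2) top-left  bias=+0
  edge (2, 22)→(6, 14): d=(4,-8) top-left  bias=+0
  edge (6, 14)→(12, 24): d=(6,10) right/bottom  bias=-1
    (1,4)@(3, 9): e=[132,-44,0] → ·  [on edge]
    (2,8)@(5, 17): e=[56,4,28] → █
    (3,8)@(7, 17): e=[60,20,8] → █
    (4,8)@(9, 17): e=[64,36,-12] → ·
    (2,9)@(5, 19): e=[36,12,40] → █
    (4,9)@(9, 19): e=[44,44,0] → ·  [on edge]
    (1,10)@(3, 21): e=[12,4,72] → █
    (4,10)@(9, 21): e=[24,52,12] → █
    (5,10)@(11, 21): e=[28,68,-8] → ·
    (1,11)@(3, 23): e=[-8,12,84] → ·
    (2,11)@(5, 23): e=[-4,28,64] → ·
    (3,11)@(7, 23): e=[0,44,44] → █  [on edge]
  covered (11 px):
    · · · · · · · · · ·
    · · · · · · · · · ·
    · · · · · · · · · ·
    · · · · · · · · · ·
    · · · · · · · · · ·
    · · · · · · · · · ·
    · · · · · · · · · ·
    · · · · · · · · · ·
    · · █ █ · · · · · ·
    · · █ █ · · · · · ·
    · █ █ █ █ · · · · ·
    · · · █ █ █ · · · ·

Answer: [[2,8],[3,8],[2,9],[3,9],[1,10],[2,10],[3,10],[4,10],[3,11],[4,11],[5,11]]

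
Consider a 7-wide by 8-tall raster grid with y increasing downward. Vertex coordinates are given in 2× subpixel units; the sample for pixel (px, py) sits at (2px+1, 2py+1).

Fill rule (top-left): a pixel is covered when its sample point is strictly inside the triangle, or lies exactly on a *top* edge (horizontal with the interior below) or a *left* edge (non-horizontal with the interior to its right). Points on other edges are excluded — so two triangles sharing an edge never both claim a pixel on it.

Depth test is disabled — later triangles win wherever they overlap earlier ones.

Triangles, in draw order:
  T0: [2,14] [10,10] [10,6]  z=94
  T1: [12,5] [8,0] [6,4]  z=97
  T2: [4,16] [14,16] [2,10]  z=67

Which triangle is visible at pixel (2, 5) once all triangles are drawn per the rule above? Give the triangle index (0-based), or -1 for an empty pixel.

T0:
  2·area = 32  (B↔C swapped to make it positive)
  edge (2, 14)→(10, 6): d=(8,-8) top-left  bias=+0
  edge (10, 6)→(10, 10): d=(0,4) right/bottom  bias=-1
  edge (10, 10)→(2, 14): d=(-8,4) right/bottom  bias=-1
    (6,1)@(13, 3): e=[0,-12,44] → ·  [on edge]
    (5,2)@(11, 5): e=[0,-4,36] → ·  [on edge]
    (4,3)@(9, 7): e=[0,4,28] → █  [on edge]
    (5,3)@(11, 7): e=[16,-4,20] → ·
    (3,4)@(7, 9): e=[0,12,20] → █  [on edge]
    (5,4)@(11, 9): e=[32,-4,4] → ·
    (2,5)@(5, 11): e=[0,20,12] → █  [on edge]
    (4,5)@(9, 11): e=[32,4,-4] → ·
    (1,6)@(3, 13): e=[0,28,4] → █  [on edge]
    (2,6)@(5, 13): e=[16,20,-4] → ·
    (3,6)@(7, 13): e=[32,12,-12] → ·
    (0,7)@(1, 15): e=[0,36,-4] → ·  [on edge]
  covered (6 px):
    · · · · · · ·
    · · · · · · ·
    · · · · · · ·
    · · · · █ · ·
    · · · █ █ · ·
    · · █ █ · · ·
    · █ · · · · ·
    · · · · · · ·
T1:
  2·area = 26  (B↔C swapped to make it positive)
  edge (12, 5)→(6, 4): d=(-6,-1) top-left  bias=+0
  edge (6, 4)→(8, 0): d=(2,-4) top-left  bias=+0
  edge (8, 0)→(12, 5): d=(4,5) right/bottom  bias=-1
    (3,1)@(7, 3): e=[7,2,17] → █
    (4,1)@(9, 3): e=[9,10,7] → █
    (5,1)@(11, 3): e=[11,18,-3] → ·
    (3,2)@(7, 5): e=[-5,6,25] → ·
    (4,2)@(9, 5): e=[-3,14,15] → ·
  covered (2 px):
    · · · · · · ·
    · · · █ █ · ·
    · · · · · · ·
    · · · · · · ·
    · · · · · · ·
    · · · · · · ·
    · · · · · · ·
    · · · · · · ·
T2:
  2·area = 60  (B↔C swapped to make it positive)
  edge (4, 16)→(2, 10): d=(-2,-6) top-left  bias=+0
  edge (2, 10)→(14, 16): d=(12,6) right/bottom  bias=-1
  edge (14, 16)→(4, 16): d=(-10,0) right/bottom  bias=-1
    (0,3)@(1, 7): e=[0,-30,90] → ·  [on edge]
    (1,5)@(3, 11): e=[4,6,50] → █
    (2,5)@(5, 11): e=[16,-6,50] → ·
    (1,6)@(3, 13): e=[0,30,30] → █  [on edge]
    (2,6)@(5, 13): e=[12,18,30] → █
    (3,6)@(7, 13): e=[24,6,30] → █
    (4,6)@(9, 13): e=[36,-6,30] → ·
    (1,7)@(3, 15): e=[-4,54,10] → ·
    (2,7)@(5, 15): e=[8,42,10] → █
    (4,7)@(9, 15): e=[32,18,10] → █
    (5,7)@(11, 15): e=[44,6,10] → █
    (6,7)@(13, 15): e=[56,-6,10] → ·
  covered (8 px):
    · · · · · · ·
    · · · · · · ·
    · · · · · · ·
    · · · · · · ·
    · · · · · · ·
    · █ · · · · ·
    · █ █ █ · · ·
    · · █ █ █ █ ·

Z-buffer (winner per pixel, '.' = empty):
  . . . . . . .
  . . . 1 1 . .
  . . . . . . .
  . . . . 0 . .
  . . . 0 0 . .
  . 2 0 0 . . .
  . 2 2 2 . . .
  . . 2 2 2 2 .

Result: 0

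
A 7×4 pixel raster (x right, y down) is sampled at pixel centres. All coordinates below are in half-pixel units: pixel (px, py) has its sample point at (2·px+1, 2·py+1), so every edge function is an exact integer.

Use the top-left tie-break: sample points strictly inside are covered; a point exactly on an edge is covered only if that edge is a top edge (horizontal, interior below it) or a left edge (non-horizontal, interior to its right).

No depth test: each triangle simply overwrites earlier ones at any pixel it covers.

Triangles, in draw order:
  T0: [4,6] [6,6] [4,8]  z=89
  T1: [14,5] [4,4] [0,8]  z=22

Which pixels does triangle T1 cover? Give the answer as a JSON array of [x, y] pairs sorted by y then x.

T0:
  2·area = 4
  edge (4, 6)→(6, 6): d=(2,0) top-left  bias=+0
  edge (6, 6)→(4, 8): d=(-2,2) right/bottom  bias=-1
  edge (4, 8)→(4, 6): d=(0,-2) top-left  bias=+0
    (5,0)@(11, 1): e=[-10,0,14] → .  [on edge]
    (4,1)@(9, 3): e=[-6,0,10] → .  [on edge]
    (3,2)@(7, 5): e=[-2,0,6] → .  [on edge]
    (2,3)@(5, 7): e=[2,0,2] → .  [on edge]
  covered (0 px):
    . . . . . . .
    . . . . . . .
    . . . . . . .
    . . . . . . .
T1:
  2·area = 44  (B↔C swapped to make it positive)
  edge (14, 5)→(0, 8): d=(-14,3) right/bottom  bias=-1
  edge (0, 8)→(4, 4): d=(4,-4) top-left  bias=+0
  edge (4, 4)→(14, 5): d=(10,1) right/bottom  bias=-1
    (3,0)@(7, 1): e=[77,0,-33] → .  [on edge]
    (2,1)@(5, 3): e=[55,0,-11] → .  [on edge]
    (1,2)@(3, 5): e=[33,0,11] → X  [on edge]
    (2,2)@(5, 5): e=[27,8,9] → X
    (3,2)@(7, 5): e=[21,16,7] → X
    (4,2)@(9, 5): e=[15,24,5] → X
    (5,2)@(11, 5): e=[9,32,3] → X
    (6,2)@(13, 5): e=[3,40,1] → X
    (0,3)@(1, 7): e=[11,0,33] → X  [on edge]
    (2,3)@(5, 7): e=[-1,16,29] → .
    (3,3)@(7, 7): e=[-7,24,27] → .
    (4,3)@(9, 7): e=[-13,32,25] → .
  covered (8 px):
    . . . . . . .
    . . . . . . .
    . X X X X X X
    X X . . . . .

Answer: [[1,2],[2,2],[3,2],[4,2],[5,2],[6,2],[0,3],[1,3]]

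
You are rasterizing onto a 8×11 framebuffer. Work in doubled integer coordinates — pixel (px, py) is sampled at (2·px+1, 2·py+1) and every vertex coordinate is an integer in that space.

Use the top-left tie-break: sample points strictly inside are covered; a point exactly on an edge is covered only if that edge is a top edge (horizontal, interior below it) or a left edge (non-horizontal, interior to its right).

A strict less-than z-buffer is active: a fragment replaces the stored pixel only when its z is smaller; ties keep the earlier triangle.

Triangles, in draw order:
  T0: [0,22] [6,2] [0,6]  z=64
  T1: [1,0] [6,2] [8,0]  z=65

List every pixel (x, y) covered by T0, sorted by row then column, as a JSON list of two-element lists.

T0:
  2·area = 96  (B↔C swapped to make it positive)
  edge (0, 22)→(0, 6): d=(0,-16) top-left  bias=+0
  edge (0, 6)→(6, 2): d=(6,-4) top-left  bias=+0
  edge (6, 2)→(0, 22): d=(-6,20) right/bottom  bias=-1
    (2,1)@(5, 3): e=[80,2,14] → #
    (3,1)@(7, 3): e=[112,10,-26] → ·
    (1,2)@(3, 5): e=[48,6,42] → #
    (3,2)@(7, 5): e=[112,22,-38] → ·
    (0,3)@(1, 7): e=[16,10,70] → #
    (2,3)@(5, 7): e=[80,26,-10] → ·
    (0,4)@(1, 9): e=[16,22,58] → #
    (2,4)@(5, 9): e=[80,38,-22] → ·
    (0,5)@(1, 11): e=[16,34,46] → #
    (2,5)@(5, 11): e=[80,50,-34] → ·
    (0,6)@(1, 13): e=[16,46,34] → #
    (1,6)@(3, 13): e=[48,54,-6] → ·
  covered (12 px):
    · · · · · · · ·
    · · # · · · · ·
    · # # · · · · ·
    # # · · · · · ·
    # # · · · · · ·
    # # · · · · · ·
    # · · · · · · ·
    # · · · · · · ·
    # · · · · · · ·
    · · · · · · · ·
    · · · · · · · ·
T1:
  2·area = 14  (B↔C swapped to make it positive)
  edge (1, 0)→(8, 0): d=(7,0) top-left  bias=+0
  edge (8, 0)→(6, 2): d=(-2,2) right/bottom  bias=-1
  edge (6, 2)→(1, 0): d=(-5,-2) top-left  bias=+0
    (2,0)@(5, 1): e=[7,4,3] → #
    (3,0)@(7, 1): e=[7,0,7] → ·  [on edge]
    (2,1)@(5, 3): e=[21,0,-7] → ·  [on edge]
    (1,2)@(3, 5): e=[35,0,-21] → ·  [on edge]
    (0,3)@(1, 7): e=[49,0,-35] → ·  [on edge]
  covered (1 px):
    · · # · · · · ·
    · · · · · · · ·
    · · · · · · · ·
    · · · · · · · ·
    · · · · · · · ·
    · · · · · · · ·
    · · · · · · · ·
    · · · · · · · ·
    · · · · · · · ·
    · · · · · · · ·
    · · · · · · · ·

Result: [[2,1],[1,2],[2,2],[0,3],[1,3],[0,4],[1,4],[0,5],[1,5],[0,6],[0,7],[0,8]]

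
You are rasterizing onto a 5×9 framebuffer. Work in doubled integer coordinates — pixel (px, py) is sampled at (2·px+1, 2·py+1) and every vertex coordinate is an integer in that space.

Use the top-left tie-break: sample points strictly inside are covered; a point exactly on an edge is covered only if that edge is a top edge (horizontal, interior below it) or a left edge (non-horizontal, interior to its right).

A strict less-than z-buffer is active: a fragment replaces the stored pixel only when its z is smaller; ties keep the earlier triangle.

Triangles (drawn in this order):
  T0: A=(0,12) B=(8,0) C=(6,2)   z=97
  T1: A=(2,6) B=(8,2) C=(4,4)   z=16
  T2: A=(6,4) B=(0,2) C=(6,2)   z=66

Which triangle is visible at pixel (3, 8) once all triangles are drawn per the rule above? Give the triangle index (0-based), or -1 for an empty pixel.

T0:
  2·area = 8  (B↔C swapped to make it positive)
  edge (0, 12)→(6, 2): d=(6,-10) top-left  bias=+0
  edge (6, 2)→(8, 0): d=(2,-2) top-left  bias=+0
  edge (8, 0)→(0, 12): d=(-8,12) right/bottom  bias=-1
    (3,0)@(7, 1): e=[4,0,4] → #  [on edge]
    (4,0)@(9, 1): e=[24,4,-20] → ·
    (2,1)@(5, 3): e=[-4,0,12] → ·  [on edge]
    (3,1)@(7, 3): e=[16,4,-12] → ·
    (1,2)@(3, 5): e=[-12,0,20] → ·  [on edge]
    (0,3)@(1, 7): e=[-20,0,28] → ·  [on edge]
    (1,3)@(3, 7): e=[0,4,4] → #  [on edge]
    (2,3)@(5, 7): e=[20,8,-20] → ·
    (1,4)@(3, 9): e=[12,8,-12] → ·
  covered (2 px):
    · · · # ·
    · · · · ·
    · · · · ·
    · # · · ·
    · · · · ·
    · · · · ·
    · · · · ·
    · · · · ·
    · · · · ·
T1:
  2·area = 4  (B↔C swapped to make it positive)
  edge (2, 6)→(4, 4): d=(2,-2) top-left  bias=+0
  edge (4, 4)→(8, 2): d=(4,-2) top-left  bias=+0
  edge (8, 2)→(2, 6): d=(-6,4) right/bottom  bias=-1
    (3,0)@(7, 1): e=[0,-6,10] → ·  [on edge]
    (2,1)@(5, 3): e=[0,-2,6] → ·  [on edge]
    (1,2)@(3, 5): e=[0,2,2] → #  [on edge]
    (2,2)@(5, 5): e=[4,6,-6] → ·
    (0,3)@(1, 7): e=[0,6,-2] → ·  [on edge]
    (1,3)@(3, 7): e=[4,10,-10] → ·
  covered (1 px):
    · · · · ·
    · · · · ·
    · # · · ·
    · · · · ·
    · · · · ·
    · · · · ·
    · · · · ·
    · · · · ·
    · · · · ·
T2:
  2·area = 12
  edge (6, 4)→(0, 2): d=(-6,-2) top-left  bias=+0
  edge (0, 2)→(6, 2): d=(6,0) top-left  bias=+0
  edge (6, 2)→(6, 4): d=(0,2) right/bottom  bias=-1
    (1,1)@(3, 3): e=[0,6,6] → #  [on edge]
    (2,1)@(5, 3): e=[4,6,2] → #
    (3,1)@(7, 3): e=[8,6,-2] → ·
    (1,2)@(3, 5): e=[-12,18,6] → ·
    (2,2)@(5, 5): e=[-8,18,2] → ·
    (4,2)@(9, 5): e=[0,18,-6] → ·  [on edge]
  covered (2 px):
    · · · · ·
    · # # · ·
    · · · · ·
    · · · · ·
    · · · · ·
    · · · · ·
    · · · · ·
    · · · · ·
    · · · · ·

Z-buffer (winner per pixel, '.' = empty):
  . . . 0 .
  . 2 2 . .
  . 1 . . .
  . 0 . . .
  . . . . .
  . . . . .
  . . . . .
  . . . . .
  . . . . .

Final: -1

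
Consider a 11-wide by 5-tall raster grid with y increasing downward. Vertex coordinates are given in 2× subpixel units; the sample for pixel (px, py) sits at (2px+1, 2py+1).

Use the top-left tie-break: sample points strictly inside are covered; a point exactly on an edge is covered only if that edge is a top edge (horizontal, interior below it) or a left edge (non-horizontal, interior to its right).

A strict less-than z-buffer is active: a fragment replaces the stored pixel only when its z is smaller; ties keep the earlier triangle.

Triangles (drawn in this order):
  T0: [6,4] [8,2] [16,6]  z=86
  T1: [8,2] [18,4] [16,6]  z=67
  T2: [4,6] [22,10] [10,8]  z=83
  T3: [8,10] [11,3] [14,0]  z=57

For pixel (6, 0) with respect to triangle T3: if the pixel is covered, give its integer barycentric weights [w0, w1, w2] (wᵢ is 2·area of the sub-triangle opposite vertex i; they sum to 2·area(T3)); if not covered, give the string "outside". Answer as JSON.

T0:
  2·area = 24
  edge (6, 4)→(8, 2): d=(2,-2) top-left  bias=+0
  edge (8, 2)→(16, 6): d=(8,4) right/bottom  bias=-1
  edge (16, 6)→(6, 4): d=(-10,-2) top-left  bias=+0
    (4,0)@(9, 1): e=[0,-12,36] → .  [on edge]
    (0,1)@(1, 3): e=[-12,36,0] → .  [on edge]
    (3,1)@(7, 3): e=[0,12,12] → X  [on edge]
    (4,1)@(9, 3): e=[4,4,16] → X
    (5,1)@(11, 3): e=[8,-4,20] → .
    (2,2)@(5, 5): e=[0,36,-12] → .  [on edge]
    (3,2)@(7, 5): e=[4,28,-8] → .
    (4,2)@(9, 5): e=[8,20,-4] → .
    (5,2)@(11, 5): e=[12,12,0] → X  [on edge]
    (6,2)@(13, 5): e=[16,4,4] → X
    (7,2)@(15, 5): e=[20,-4,8] → .
    (1,3)@(3, 7): e=[0,60,-36] → .  [on edge]
    (10,3)@(21, 7): e=[36,-12,0] → .  [on edge]
    (0,4)@(1, 9): e=[0,84,-60] → .  [on edge]
  covered (4 px):
    . . . . . . . . . . .
    . . . X X . . . . . .
    . . . . . X X . . . .
    . . . . . . . . . . .
    . . . . . . . . . . .
T1:
  2·area = 24
  edge (8, 2)→(18, 4): d=(10,2) right/bottom  bias=-1
  edge (18, 4)→(16, 6): d=(-2,2) right/bottom  bias=-1
  edge (16, 6)→(8, 2): d=(-8,-4) top-left  bias=+0
    (1,0)@(3, 1): e=[0,36,-12] → .  [on edge]
    (10,0)@(21, 1): e=[-36,0,60] → .  [on edge]
    (5,1)@(11, 3): e=[4,16,4] → X
    (6,1)@(13, 3): e=[0,12,12] → .  [on edge]
    (9,1)@(19, 3): e=[-12,0,36] → .  [on edge]
    (5,2)@(11, 5): e=[24,12,-12] → .
    (7,2)@(15, 5): e=[16,4,4] → X
    (8,2)@(17, 5): e=[12,0,12] → .  [on edge]
    (7,3)@(15, 7): e=[36,0,-12] → .  [on edge]
    (6,4)@(13, 9): e=[60,0,-36] → .  [on edge]
  covered (2 px):
    . . . . . . . . . . .
    . . . . . X . . . . .
    . . . . . . . X . . .
    . . . . . . . . . . .
    . . . . . . . . . . .
T2:
  2·area = 12
  edge (4, 6)→(22, 10): d=(18,4) right/bottom  bias=-1
  edge (22, 10)→(10, 8): d=(-12,-2) top-left  bias=+0
  edge (10, 8)→(4, 6): d=(-6,-2) top-left  bias=+0
    (0,2)@(1, 5): e=[-6,18,0] → .  [on edge]
    (3,3)@(7, 7): e=[6,6,0] → X  [on edge]
    (4,3)@(9, 7): e=[-2,10,4] → .
    (3,4)@(7, 9): e=[42,-18,-12] → .
    (6,4)@(13, 9): e=[18,-6,0] → .  [on edge]
    (8,4)@(17, 9): e=[2,2,8] → X
    (9,4)@(19, 9): e=[-6,6,12] → .
  covered (2 px):
    . . . . . . . . . . .
    . . . . . . . . . . .
    . . . . . . . . . . .
    . . . X . . . . . . .
    . . . . . . . . X . .
T3:
  2·area = 12
  edge (8, 10)→(11, 3): d=(3,-7) top-left  bias=+0
  edge (11, 3)→(14, 0): d=(3,-3) top-left  bias=+0
  edge (14, 0)→(8, 10): d=(-6,10) right/bottom  bias=-1
    (6,0)@(13, 1): e=[8,0,4] → X  [on edge]
    (7,0)@(15, 1): e=[22,6,-16] → .
    (5,1)@(11, 3): e=[0,0,12] → X  [on edge]
    (6,1)@(13, 3): e=[14,6,-8] → .
    (4,2)@(9, 5): e=[-8,0,20] → .  [on edge]
    (5,2)@(11, 5): e=[6,6,0] → .  [on edge]
    (3,3)@(7, 7): e=[-16,0,28] → .  [on edge]
    (2,4)@(5, 9): e=[-24,0,36] → .  [on edge]
  covered (2 px):
    . . . . . . X . . . .
    . . . . . X . . . . .
    . . . . . . . . . . .
    . . . . . . . . . . .
    . . . . . . . . . . .

Answer: [0,4,8]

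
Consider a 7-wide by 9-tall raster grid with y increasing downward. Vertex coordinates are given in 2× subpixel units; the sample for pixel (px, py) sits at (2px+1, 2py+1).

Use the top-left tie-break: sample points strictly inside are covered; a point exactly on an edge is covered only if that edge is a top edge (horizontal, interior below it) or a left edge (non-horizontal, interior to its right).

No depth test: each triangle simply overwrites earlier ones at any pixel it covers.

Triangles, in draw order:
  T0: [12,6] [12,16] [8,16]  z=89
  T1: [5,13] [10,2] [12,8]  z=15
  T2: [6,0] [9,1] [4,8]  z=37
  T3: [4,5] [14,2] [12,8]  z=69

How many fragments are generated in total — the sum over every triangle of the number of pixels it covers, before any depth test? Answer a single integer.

T0:
  2·area = 40
  edge (12, 6)→(12, 16): d=(0,10) right/bottom  bias=-1
  edge (12, 16)→(8, 16): d=(-4,0) right/bottom  bias=-1
  edge (8, 16)→(12, 6): d=(4,-10) top-left  bias=+0
    (5,4)@(11, 9): e=[10,28,2] → X
    (6,4)@(13, 9): e=[-10,28,22] → .
    (5,5)@(11, 11): e=[10,20,10] → X
    (6,5)@(13, 11): e=[-10,20,30] → .
    (5,6)@(11, 13): e=[10,12,18] → X
    (6,6)@(13, 13): e=[-10,12,38] → .
    (4,7)@(9, 15): e=[30,4,6] → X
    (6,7)@(13, 15): e=[-10,4,46] → .
    (4,8)@(9, 17): e=[30,-4,14] → .
    (5,8)@(11, 17): e=[10,-4,34] → .
  covered (5 px):
    . . . . . . .
    . . . . . . .
    . . . . . . .
    . . . . . . .
    . . . . . X .
    . . . . . X .
    . . . . . X .
    . . . . X X .
    . . . . . . .
T1:
  2·area = 52
  edge (5, 13)→(10, 2): d=(5,-11) top-left  bias=+0
  edge (10, 2)→(12, 8): d=(2,6) right/bottom  bias=-1
  edge (12, 8)→(5, 13): d=(-7,5) right/bottom  bias=-1
    (4,2)@(9, 5): e=[4,12,36] → X
    (5,2)@(11, 5): e=[26,0,26] → .  [on edge]
    (4,3)@(9, 7): e=[14,16,22] → X
    (5,3)@(11, 7): e=[36,4,12] → X
    (6,3)@(13, 7): e=[58,-8,2] → .
    (3,4)@(7, 9): e=[2,32,18] → X
    (5,4)@(11, 9): e=[46,8,-2] → .
    (3,5)@(7, 11): e=[12,36,4] → X
    (4,5)@(9, 11): e=[34,24,-6] → .
    (6,5)@(13, 11): e=[78,0,-26] → .  [on edge]
    (2,6)@(5, 13): e=[0,52,0] → .  [on edge]
    (3,6)@(7, 13): e=[22,40,-10] → .
  covered (6 px):
    . . . . . . .
    . . . . . . .
    . . . . X . .
    . . . . X X .
    . . . X X . .
    . . . X . . .
    . . . . . . .
    . . . . . . .
    . . . . . . .
T2:
  2·area = 26
  edge (6, 0)→(9, 1): d=(3,1) right/bottom  bias=-1
  edge (9, 1)→(4, 8): d=(-5,7) right/bottom  bias=-1
  edge (4, 8)→(6, 0): d=(2,-8) top-left  bias=+0
    (3,0)@(7, 1): e=[2,14,10] → X
    (4,0)@(9, 1): e=[0,0,26] → .  [on edge]
    (3,1)@(7, 3): e=[8,4,14] → X
    (4,1)@(9, 3): e=[6,-10,30] → .
    (2,2)@(5, 5): e=[16,8,2] → X
    (3,2)@(7, 5): e=[14,-6,18] → .
    (2,3)@(5, 7): e=[22,-2,6] → .
  covered (3 px):
    . . . X . . .
    . . . X . . .
    . . X . . . .
    . . . . . . .
    . . . . . . .
    . . . . . . .
    . . . . . . .
    . . . . . . .
    . . . . . . .
T3:
  2·area = 54
  edge (4, 5)→(14, 2): d=(10,-3) top-left  bias=+0
  edge (14, 2)→(12, 8): d=(-2,6) right/bottom  bias=-1
  edge (12, 8)→(4, 5): d=(-8,-3) top-left  bias=+0
    (5,1)@(11, 3): e=[1,16,37] → X
    (6,1)@(13, 3): e=[7,4,43] → X
    (2,2)@(5, 5): e=[3,48,3] → X
    (3,2)@(7, 5): e=[9,36,9] → X
    (4,2)@(9, 5): e=[15,24,15] → X
    (6,2)@(13, 5): e=[27,0,27] → .  [on edge]
    (2,3)@(5, 7): e=[23,44,-13] → .
    (3,3)@(7, 7): e=[29,32,-7] → .
    (4,3)@(9, 7): e=[35,20,-1] → .
    (5,3)@(11, 7): e=[41,8,5] → X
    (6,3)@(13, 7): e=[47,-4,11] → .
    (5,4)@(11, 9): e=[61,4,-11] → .
    (5,5)@(11, 11): e=[81,0,-27] → .  [on edge]
    (4,8)@(9, 17): e=[135,0,-81] → .  [on edge]
  covered (7 px):
    . . . . . . .
    . . . . . X X
    . . X X X X .
    . . . . . X .
    . . . . . . .
    . . . . . . .
    . . . . . . .
    . . . . . . .
    . . . . . . .

Final: 21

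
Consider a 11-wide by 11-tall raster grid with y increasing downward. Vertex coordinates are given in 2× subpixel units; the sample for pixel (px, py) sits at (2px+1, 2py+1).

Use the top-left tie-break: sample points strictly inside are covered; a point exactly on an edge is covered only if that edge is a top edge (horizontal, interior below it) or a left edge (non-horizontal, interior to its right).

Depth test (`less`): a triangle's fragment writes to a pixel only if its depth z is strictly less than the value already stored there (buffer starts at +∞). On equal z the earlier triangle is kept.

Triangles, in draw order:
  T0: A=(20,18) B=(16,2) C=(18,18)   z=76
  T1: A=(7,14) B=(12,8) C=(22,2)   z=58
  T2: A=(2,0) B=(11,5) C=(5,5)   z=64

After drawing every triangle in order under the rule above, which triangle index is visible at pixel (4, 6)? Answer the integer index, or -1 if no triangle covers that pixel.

T0:
  2·area = 32  (B↔C swapped to make it positive)
  edge (20, 18)→(18, 18): d=(-2,0) right/bottom  bias=-1
  edge (18, 18)→(16, 2): d=(-2,-16) top-left  bias=+0
  edge (16, 2)→(20, 18): d=(4,16) right/bottom  bias=-1
    (8,3)@(17, 7): e=[22,6,4] → #
    (9,3)@(19, 7): e=[22,38,-28] → ·
    (8,4)@(17, 9): e=[18,2,12] → #
    (9,4)@(19, 9): e=[18,34,-20] → ·
    (8,5)@(17, 11): e=[14,-2,20] → ·
    (9,7)@(19, 15): e=[6,22,4] → #
    (10,7)@(21, 15): e=[6,54,-28] → ·
    (9,8)@(19, 17): e=[2,18,12] → #
    (10,8)@(21, 17): e=[2,50,-20] → ·
    (9,9)@(19, 19): e=[-2,14,20] → ·
  covered (4 px):
    · · · · · · · · · · ·
    · · · · · · · · · · ·
    · · · · · · · · · · ·
    · · · · · · · · # · ·
    · · · · · · · · # · ·
    · · · · · · · · · · ·
    · · · · · · · · · · ·
    · · · · · · · · · # ·
    · · · · · · · · · # ·
    · · · · · · · · · · ·
    · · · · · · · · · · ·
T1:
  2·area = 30
  edge (7, 14)→(12, 8): d=(5,-6) top-left  bias=+0
  edge (12, 8)→(22, 2): d=(10,-6) top-left  bias=+0
  edge (22, 2)→(7, 14): d=(-15,12) right/bottom  bias=-1
    (8,2)@(17, 5): e=[15,0,15] → #  [on edge]
    (9,2)@(19, 5): e=[27,12,-9] → ·
    (7,3)@(15, 7): e=[13,8,9] → #
    (8,3)@(17, 7): e=[25,20,-15] → ·
    (6,4)@(13, 9): e=[11,16,3] → #
    (7,4)@(15, 9): e=[23,28,-21] → ·
    (3,5)@(7, 11): e=[-15,0,45] → ·  [on edge]
    (6,5)@(13, 11): e=[21,36,-27] → ·
  covered (3 px):
    · · · · · · · · · · ·
    · · · · · · · · · · ·
    · · · · · · · · # · ·
    · · · · · · · # · · ·
    · · · · · · # · · · ·
    · · · · · · · · · · ·
    · · · · · · · · · · ·
    · · · · · · · · · · ·
    · · · · · · · · · · ·
    · · · · · · · · · · ·
    · · · · · · · · · · ·
T2:
  2·area = 30
  edge (2, 0)→(11, 5): d=(9,5) right/bottom  bias=-1
  edge (11, 5)→(5, 5): d=(-6,0) right/bottom  bias=-1
  edge (5, 5)→(2, 0): d=(-3,-5) top-left  bias=+0
    (1,0)@(3, 1): e=[4,24,2] → #
    (2,0)@(5, 1): e=[-6,24,12] → ·
    (1,1)@(3, 3): e=[22,12,-4] → ·
    (2,1)@(5, 3): e=[12,12,6] → #
    (3,1)@(7, 3): e=[2,12,16] → #
    (4,1)@(9, 3): e=[-8,12,26] → ·
    (0,2)@(1, 5): e=[50,0,-20] → ·  [on edge]
    (1,2)@(3, 5): e=[40,0,-10] → ·  [on edge]
    (2,2)@(5, 5): e=[30,0,0] → ·  [on edge]
    (3,2)@(7, 5): e=[20,0,10] → ·  [on edge]
    (4,2)@(9, 5): e=[10,0,20] → ·  [on edge]
    (5,2)@(11, 5): e=[0,0,30] → ·  [on edge]
    (6,2)@(13, 5): e=[-10,0,40] → ·  [on edge]
    (7,2)@(15, 5): e=[-20,0,50] → ·  [on edge]
    (8,2)@(17, 5): e=[-30,0,60] → ·  [on edge]
    (9,2)@(19, 5): e=[-40,0,70] → ·  [on edge]
    (10,2)@(21, 5): e=[-50,0,80] → ·  [on edge]
    (5,7)@(11, 15): e=[90,-60,0] → ·  [on edge]
  covered (3 px):
    · # · · · · · · · · ·
    · · # # · · · · · · ·
    · · · · · · · · · · ·
    · · · · · · · · · · ·
    · · · · · · · · · · ·
    · · · · · · · · · · ·
    · · · · · · · · · · ·
    · · · · · · · · · · ·
    · · · · · · · · · · ·
    · · · · · · · · · · ·
    · · · · · · · · · · ·

Z-buffer (winner per pixel, '.' = empty):
  . 2 . . . . . . . . .
  . . 2 2 . . . . . . .
  . . . . . . . . 1 . .
  . . . . . . . 1 0 . .
  . . . . . . 1 . 0 . .
  . . . . . . . . . . .
  . . . . . . . . . . .
  . . . . . . . . . 0 .
  . . . . . . . . . 0 .
  . . . . . . . . . . .
  . . . . . . . . . . .

Final: -1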